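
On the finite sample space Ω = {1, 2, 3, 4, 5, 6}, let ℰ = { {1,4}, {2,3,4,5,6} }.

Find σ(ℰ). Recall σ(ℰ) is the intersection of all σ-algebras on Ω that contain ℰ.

Take S₀ = ℰ ∪ {∅, Ω} = { ∅, {1,4}, {2,3,4,5,6}, Ω }.
Pass 1: +2 →
  {1}  = complement {2,3,4,5,6}
  {2,3,5,6}  = complement {1,4}
  (now 6)
Pass 2 (1 new):
  {1,2,3,5,6}  = {2,3,5,6} ∪ {1}
  (now 7)
Pass 3 adds 1:
  {4}  = complement {1,2,3,5,6}
  (now 8)
Pass 4: already closed under ᶜ and ∪.

Hence σ(ℰ) has 8 members: { ∅, {1}, {4}, {1,4}, {2,3,5,6}, {1,2,3,5,6}, {2,3,4,5,6}, Ω }.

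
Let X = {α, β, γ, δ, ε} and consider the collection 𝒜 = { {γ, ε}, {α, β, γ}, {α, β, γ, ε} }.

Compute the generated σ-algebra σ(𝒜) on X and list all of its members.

Answer: σ(𝒜) = { {}, {γ}, {δ}, {ε}, {α, β}, {γ, δ}, {γ, ε}, {δ, ε}, {α, β, γ}, {α, β, δ}, {α, β, ε}, {γ, δ, ε}, {α, β, γ, δ}, {α, β, γ, ε}, {α, β, δ, ε}, X }

Check:
Initial family (5 sets): { {}, {γ, ε}, {α, β, γ}, {α, β, γ, ε}, X }.
Step 1. New:
  {δ}  = X∖{α, β, γ, ε}
  {δ, ε}  = X∖{α, β, γ}
  {α, β, δ}  = X∖{γ, ε}
  — 8 sets.
Step 2 (3 new):
  {γ, δ, ε}  = {δ, ε} ∪ {γ, ε}
  {α, β, γ, δ}  = {δ} ∪ {α, β, γ}
  {α, β, δ, ε}  = {δ, ε} ∪ {α, β, δ}
  — 11 sets.
Step 3: +3 →
  {γ}  = X∖{α, β, δ, ε}
  {ε}  = X∖{α, β, γ, δ}
  {α, β}  = X∖{γ, δ, ε}
  — 14 sets.
Step 4. New:
  {γ, δ}  = {γ} ∪ {δ}
  {α, β, ε}  = {α, β} ∪ {ε}
  — 16 sets.
Step 5 adds nothing — fixpoint reached.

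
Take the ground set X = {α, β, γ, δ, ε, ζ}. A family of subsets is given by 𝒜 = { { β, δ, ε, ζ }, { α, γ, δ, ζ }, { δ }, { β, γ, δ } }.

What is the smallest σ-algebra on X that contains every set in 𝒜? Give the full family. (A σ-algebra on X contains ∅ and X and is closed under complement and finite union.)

Seed the family with 𝒜 together with ∅ and X: { {}, { δ }, { β, γ, δ }, { α, γ, δ, ζ }, { β, δ, ε, ζ }, X }.
Iteration 1: 6 new —
  { α, γ }  = { β, δ, ε, ζ }ᶜ
  { β, ε }  = { α, γ, δ, ζ }ᶜ
  { α, ε, ζ }  = { β, γ, δ }ᶜ
  { α, β, γ, δ, ζ }  = { β, γ, δ } ∪ { α, γ, δ, ζ }
  { α, β, γ, ε, ζ }  = { δ }ᶜ
  { β, γ, δ, ε, ζ }  = { β, δ, ε, ζ } ∪ { β, γ, δ }
  (now 12)
Iteration 2: 12 new —
  { α }  = { β, γ, δ, ε, ζ }ᶜ
  { ε }  = { α, β, γ, δ, ζ }ᶜ
  { α, γ, δ }  = { α, γ } ∪ { δ }
  { β, δ, ε }  = { β, ε } ∪ { δ }
  { α, β, γ, δ }  = { β, γ, δ } ∪ { α, γ }
  { α, β, γ, ε }  = { β, ε } ∪ { α, γ }
  { α, β, ε, ζ }  = { β, ε } ∪ { α, ε, ζ }
  { α, γ, ε, ζ }  = { α, ε, ζ } ∪ { α, γ }
  { α, δ, ε, ζ }  = { α, ε, ζ } ∪ { δ }
  { β, γ, δ, ε }  = { β, ε } ∪ { β, γ, δ }
  { α, β, δ, ε, ζ }  = { β, δ, ε, ζ } ∪ { α, ε, ζ }
  { α, γ, δ, ε, ζ }  = { α, ε, ζ } ∪ { α, γ, δ, ζ }
  (now 24)
Iteration 3 (18 new):
  { β }  = { α, γ, δ, ε, ζ }ᶜ
  { γ }  = { α, β, δ, ε, ζ }ᶜ
  { α, δ }  = { δ } ∪ { α }
  { α, ε }  = { ε } ∪ { α }
  { α, ζ }  = { β, γ, δ, ε }ᶜ
  { β, γ }  = { α, δ, ε, ζ }ᶜ
  { β, δ }  = { α, γ, ε, ζ }ᶜ
  { γ, δ }  = { α, β, ε, ζ }ᶜ
  { δ, ε }  = { ε } ∪ { δ }
  { δ, ζ }  = { α, β, γ, ε }ᶜ
  { ε, ζ }  = { α, β, γ, δ }ᶜ
  { α, β, ε }  = { β, ε } ∪ { α }
  { α, γ, ε }  = { α, γ } ∪ { ε }
  { α, γ, ζ }  = { β, δ, ε }ᶜ
  { β, ε, ζ }  = { α, γ, δ }ᶜ
  { α, β, δ, ε }  = { β, δ, ε } ∪ { α }
  { α, γ, δ, ε }  = { α, γ, δ } ∪ { ε }
  { α, β, γ, δ, ε }  = { β, ε } ∪ { α, γ, δ }
  (now 42)
Iteration 4 adds 21:
  { ζ }  = { α, β, γ, δ, ε }ᶜ
  { α, β }  = { β } ∪ { α }
  { β, ζ }  = { α, γ, δ, ε }ᶜ
  { γ, ε }  = { γ } ∪ { ε }
  { γ, ζ }  = { α, β, δ, ε }ᶜ
  { α, β, γ }  = { β } ∪ { α, γ }
  { α, β, δ }  = { β } ∪ { α, δ }
  { α, β, ζ }  = { α, ζ } ∪ { β }
  { α, δ, ε }  = { δ, ε } ∪ { α }
  { α, δ, ζ }  = { α, ζ } ∪ { δ }
  { β, γ, ε }  = { γ } ∪ { β, ε }
  { β, δ, ζ }  = { α, γ, ε }ᶜ
  { γ, δ, ε }  = { γ, δ } ∪ { δ, ε }
  { γ, δ, ζ }  = { α, β, ε }ᶜ
  { γ, ε, ζ }  = { γ } ∪ { ε, ζ }
  { δ, ε, ζ }  = { δ, ε } ∪ { ε, ζ }
  { α, β, γ, ζ }  = { δ, ε }ᶜ
  { α, β, δ, ζ }  = { α, ζ } ∪ { β, δ }
  { β, γ, δ, ζ }  = { α, ε }ᶜ
  { β, γ, ε, ζ }  = { α, δ }ᶜ
  { γ, δ, ε, ζ }  = { γ, δ } ∪ { ε, ζ }
  (now 63)
Iteration 5 (1 new):
  { β, γ, ζ }  = { α, δ, ε }ᶜ
  (now 64)
Iteration 6: stable.

Hence σ(𝒜) has 64 members: { {}, { α }, { β }, { γ }, { δ }, { ε }, { ζ }, { α, β }, { α, γ }, { α, δ }, { α, ε }, { α, ζ }, { β, γ }, { β, δ }, { β, ε }, { β, ζ }, { γ, δ }, { γ, ε }, { γ, ζ }, { δ, ε }, { δ, ζ }, { ε, ζ }, { α, β, γ }, { α, β, δ }, { α, β, ε }, { α, β, ζ }, { α, γ, δ }, { α, γ, ε }, { α, γ, ζ }, { α, δ, ε }, { α, δ, ζ }, { α, ε, ζ }, { β, γ, δ }, { β, γ, ε }, { β, γ, ζ }, { β, δ, ε }, { β, δ, ζ }, { β, ε, ζ }, { γ, δ, ε }, { γ, δ, ζ }, { γ, ε, ζ }, { δ, ε, ζ }, { α, β, γ, δ }, { α, β, γ, ε }, { α, β, γ, ζ }, { α, β, δ, ε }, { α, β, δ, ζ }, { α, β, ε, ζ }, { α, γ, δ, ε }, { α, γ, δ, ζ }, { α, γ, ε, ζ }, { α, δ, ε, ζ }, { β, γ, δ, ε }, { β, γ, δ, ζ }, { β, γ, ε, ζ }, { β, δ, ε, ζ }, { γ, δ, ε, ζ }, { α, β, γ, δ, ε }, { α, β, γ, δ, ζ }, { α, β, γ, ε, ζ }, { α, β, δ, ε, ζ }, { α, γ, δ, ε, ζ }, { β, γ, δ, ε, ζ }, X }.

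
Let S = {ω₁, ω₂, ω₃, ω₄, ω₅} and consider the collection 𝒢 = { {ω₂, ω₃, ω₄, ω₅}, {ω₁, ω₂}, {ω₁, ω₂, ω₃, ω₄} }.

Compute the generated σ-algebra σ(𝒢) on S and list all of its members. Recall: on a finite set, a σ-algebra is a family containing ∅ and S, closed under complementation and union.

Initial family (5 sets): { ∅, {ω₁, ω₂}, {ω₁, ω₂, ω₃, ω₄}, {ω₂, ω₃, ω₄, ω₅}, S }.
Step 1 adds 3:
  {ω₁}  = {ω₂, ω₃, ω₄, ω₅}ᶜ
  {ω₅}  = {ω₁, ω₂, ω₃, ω₄}ᶜ
  {ω₃, ω₄, ω₅}  = {ω₁, ω₂}ᶜ
  |family| = 8
Step 2 (3 new):
  {ω₁, ω₅}  = {ω₅} ∪ {ω₁}
  {ω₁, ω₂, ω₅}  = {ω₁, ω₂} ∪ {ω₅}
  {ω₁, ω₃, ω₄, ω₅}  = {ω₃, ω₄, ω₅} ∪ {ω₁}
  |family| = 11
Step 3: 3 new —
  {ω₂}  = {ω₁, ω₃, ω₄, ω₅}ᶜ
  {ω₃, ω₄}  = {ω₁, ω₂, ω₅}ᶜ
  {ω₂, ω₃, ω₄}  = {ω₁, ω₅}ᶜ
  |family| = 14
Step 4: 2 new —
  {ω₂, ω₅}  = {ω₂} ∪ {ω₅}
  {ω₁, ω₃, ω₄}  = {ω₃, ω₄} ∪ {ω₁}
  |family| = 16
Step 5: no new sets; the family is a σ-algebra.

|σ(𝒢)| = 16.  σ(𝒢) = { ∅, {ω₁}, {ω₂}, {ω₅}, {ω₁, ω₂}, {ω₁, ω₅}, {ω₂, ω₅}, {ω₃, ω₄}, {ω₁, ω₂, ω₅}, {ω₁, ω₃, ω₄}, {ω₂, ω₃, ω₄}, {ω₃, ω₄, ω₅}, {ω₁, ω₂, ω₃, ω₄}, {ω₁, ω₃, ω₄, ω₅}, {ω₂, ω₃, ω₄, ω₅}, S }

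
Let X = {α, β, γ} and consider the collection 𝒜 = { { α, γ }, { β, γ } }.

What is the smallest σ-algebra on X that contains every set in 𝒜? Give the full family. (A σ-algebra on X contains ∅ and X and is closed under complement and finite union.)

Seed the family with 𝒜 together with ∅ and X: { {}, { α, γ }, { β, γ }, X }.
Round 1. New:
  { α }  = ᶜ of { β, γ }
  { β }  = ᶜ of { α, γ }
  [6 total]
Round 2: 1 new —
  { α, β }  = { β } ∪ { α }
  [7 total]
Round 3: +1 →
  { γ }  = ᶜ of { α, β }
  [8 total]
Round 4: already closed under ᶜ and ∪.

σ(𝒜) = { {}, { α }, { β }, { γ }, { α, β }, { α, γ }, { β, γ }, X }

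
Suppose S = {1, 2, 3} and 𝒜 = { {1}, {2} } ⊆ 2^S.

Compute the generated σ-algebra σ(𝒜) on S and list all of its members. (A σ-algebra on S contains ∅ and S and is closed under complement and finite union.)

Seed the family with 𝒜 together with ∅ and S: { ∅, {1}, {2}, S }.
Iteration 1 adds 3:
  {1, 2}  = {1} ∪ {2}
  {1, 3}  = {2}ᶜ
  {2, 3}  = {1}ᶜ
Iteration 2: +1 →
  {3}  = {1, 2}ᶜ
Iteration 3: closed — nothing new.

Therefore σ(𝒜) = { ∅, {1}, {2}, {3}, {1, 2}, {1, 3}, {2, 3}, S } (|σ(𝒜)| = 8).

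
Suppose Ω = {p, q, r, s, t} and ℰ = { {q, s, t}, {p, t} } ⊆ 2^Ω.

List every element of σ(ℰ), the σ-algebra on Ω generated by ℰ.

Answer: σ(ℰ) = { ∅, {p}, {r}, {t}, {p, r}, {p, t}, {q, s}, {r, t}, {p, q, s}, {p, r, t}, {q, r, s}, {q, s, t}, {p, q, r, s}, {p, q, s, t}, {q, r, s, t}, Ω }

Derivation:
Take S₀ = ℰ ∪ {∅, Ω} = { ∅, {p, t}, {q, s, t}, Ω }.
Iteration 1 adds 3:
  {p, r}  = complement {q, s, t}
  {q, r, s}  = complement {p, t}
  {p, q, s, t}  = {q, s, t} ∪ {p, t}
  (now 7)
Iteration 2. New:
  {r}  = complement {p, q, s, t}
  {p, r, t}  = {p, r} ∪ {p, t}
  {p, q, r, s}  = {q, r, s} ∪ {p, r}
  {q, r, s, t}  = {q, r, s} ∪ {q, s, t}
  (now 11)
Iteration 3 adds 3:
  {p}  = complement {q, r, s, t}
  {t}  = complement {p, q, r, s}
  {q, s}  = complement {p, r, t}
  (now 14)
Iteration 4 adds 2:
  {r, t}  = {r} ∪ {t}
  {p, q, s}  = {q, s} ∪ {p}
  (now 16)
Iteration 5 adds nothing — fixpoint reached.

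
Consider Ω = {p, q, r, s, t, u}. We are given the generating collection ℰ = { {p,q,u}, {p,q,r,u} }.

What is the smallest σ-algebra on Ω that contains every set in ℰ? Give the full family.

Initial family (4 sets): { {}, {p,q,u}, {p,q,r,u}, Ω }.
Pass 1 adds 2:
  {s,t}  = complement {p,q,r,u}
  {r,s,t}  = complement {p,q,u}
Pass 2: +1 →
  {p,q,s,t,u}  = {s,t} ∪ {p,q,u}
Pass 3: +1 →
  {r}  = complement {p,q,s,t,u}
Pass 4 adds nothing — fixpoint reached.

Therefore σ(ℰ) = { {}, {r}, {s,t}, {p,q,u}, {r,s,t}, {p,q,r,u}, {p,q,s,t,u}, Ω } (|σ(ℰ)| = 8).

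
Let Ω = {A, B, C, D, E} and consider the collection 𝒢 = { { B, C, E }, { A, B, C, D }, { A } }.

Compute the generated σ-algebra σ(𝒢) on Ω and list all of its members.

Begin from { {}, { A }, { B, C, E }, { A, B, C, D }, Ω } (that is, 𝒢 plus ∅ and Ω).
Iteration 1. New:
  { E }  = Ω∖{ A, B, C, D }
  { A, D }  = Ω∖{ B, C, E }
  { A, B, C, E }  = { B, C, E } ∪ { A }
  { B, C, D, E }  = Ω∖{ A }
  |family| = 9
Iteration 2 adds 3:
  { D }  = Ω∖{ A, B, C, E }
  { A, E }  = { E } ∪ { A }
  { A, D, E }  = { E } ∪ { A, D }
  |family| = 12
Iteration 3 (3 new):
  { B, C }  = Ω∖{ A, D, E }
  { D, E }  = { D } ∪ { E }
  { B, C, D }  = Ω∖{ A, E }
  |family| = 15
Iteration 4: 1 new —
  { A, B, C }  = Ω∖{ D, E }
  |family| = 16
Iteration 5: closed — nothing new.

|σ(𝒢)| = 16.  σ(𝒢) = { {}, { A }, { D }, { E }, { A, D }, { A, E }, { B, C }, { D, E }, { A, B, C }, { A, D, E }, { B, C, D }, { B, C, E }, { A, B, C, D }, { A, B, C, E }, { B, C, D, E }, Ω }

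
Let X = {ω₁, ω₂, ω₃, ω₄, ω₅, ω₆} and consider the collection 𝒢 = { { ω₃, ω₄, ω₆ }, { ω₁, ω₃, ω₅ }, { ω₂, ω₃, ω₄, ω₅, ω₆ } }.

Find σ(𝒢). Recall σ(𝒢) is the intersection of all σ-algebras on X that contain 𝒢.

σ(𝒢) (32 sets): { {  }, { ω₁ }, { ω₂ }, { ω₃ }, { ω₅ }, { ω₁, ω₂ }, { ω₁, ω₃ }, { ω₁, ω₅ }, { ω₂, ω₃ }, { ω₂, ω₅ }, { ω₃, ω₅ }, { ω₄, ω₆ }, { ω₁, ω₂, ω₃ }, { ω₁, ω₂, ω₅ }, { ω₁, ω₃, ω₅ }, { ω₁, ω₄, ω₆ }, { ω₂, ω₃, ω₅ }, { ω₂, ω₄, ω₆ }, { ω₃, ω₄, ω₆ }, { ω₄, ω₅, ω₆ }, { ω₁, ω₂, ω₃, ω₅ }, { ω₁, ω₂, ω₄, ω₆ }, { ω₁, ω₃, ω₄, ω₆ }, { ω₁, ω₄, ω₅, ω₆ }, { ω₂, ω₃, ω₄, ω₆ }, { ω₂, ω₄, ω₅, ω₆ }, { ω₃, ω₄, ω₅, ω₆ }, { ω₁, ω₂, ω₃, ω₄, ω₆ }, { ω₁, ω₂, ω₄, ω₅, ω₆ }, { ω₁, ω₃, ω₄, ω₅, ω₆ }, { ω₂, ω₃, ω₄, ω₅, ω₆ }, X }

Trace:
Take S₀ = 𝒢 ∪ {∅, X} = { {  }, { ω₁, ω₃, ω₅ }, { ω₃, ω₄, ω₆ }, { ω₂, ω₃, ω₄, ω₅, ω₆ }, X }.
Round 1 adds 4:
  { ω₁ }  = { ω₂, ω₃, ω₄, ω₅, ω₆ }ᶜ
  { ω₁, ω₂, ω₅ }  = { ω₃, ω₄, ω₆ }ᶜ
  { ω₂, ω₄, ω₆ }  = { ω₁, ω₃, ω₅ }ᶜ
  { ω₁, ω₃, ω₄, ω₅, ω₆ }  = { ω₁, ω₃, ω₅ } ∪ { ω₃, ω₄, ω₆ }
  — 9 sets.
Round 2: +6 →
  { ω₂ }  = { ω₁, ω₃, ω₄, ω₅, ω₆ }ᶜ
  { ω₁, ω₂, ω₃, ω₅ }  = { ω₁, ω₃, ω₅ } ∪ { ω₁, ω₂, ω₅ }
  { ω₁, ω₂, ω₄, ω₆ }  = { ω₂, ω₄, ω₆ } ∪ { ω₁ }
  { ω₁, ω₃, ω₄, ω₆ }  = { ω₃, ω₄, ω₆ } ∪ { ω₁ }
  { ω₂, ω₃, ω₄, ω₆ }  = { ω₂, ω₄, ω₆ } ∪ { ω₃, ω₄, ω₆ }
  { ω₁, ω₂, ω₄, ω₅, ω₆ }  = { ω₂, ω₄, ω₆ } ∪ { ω₁, ω₂, ω₅ }
  — 15 sets.
Round 3 adds 7:
  { ω₃ }  = { ω₁, ω₂, ω₄, ω₅, ω₆ }ᶜ
  { ω₁, ω₂ }  = { ω₂ } ∪ { ω₁ }
  { ω₁, ω₅ }  = { ω₂, ω₃, ω₄, ω₆ }ᶜ
  { ω₂, ω₅ }  = { ω₁, ω₃, ω₄, ω₆ }ᶜ
  { ω₃, ω₅ }  = { ω₁, ω₂, ω₄, ω₆ }ᶜ
  { ω₄, ω₆ }  = { ω₁, ω₂, ω₃, ω₅ }ᶜ
  { ω₁, ω₂, ω₃, ω₄, ω₆ }  = { ω₂, ω₄, ω₆ } ∪ { ω₁, ω₃, ω₄, ω₆ }
  — 22 sets.
Round 4 adds 9:
  { ω₅ }  = { ω₁, ω₂, ω₃, ω₄, ω₆ }ᶜ
  { ω₁, ω₃ }  = { ω₃ } ∪ { ω₁ }
  { ω₂, ω₃ }  = { ω₂ } ∪ { ω₃ }
  { ω₁, ω₂, ω₃ }  = { ω₁, ω₂ } ∪ { ω₃ }
  { ω₁, ω₄, ω₆ }  = { ω₄, ω₆ } ∪ { ω₁ }
  { ω₂, ω₃, ω₅ }  = { ω₂, ω₅ } ∪ { ω₃, ω₅ }
  { ω₁, ω₄, ω₅, ω₆ }  = { ω₁, ω₅ } ∪ { ω₄, ω₆ }
  { ω₂, ω₄, ω₅, ω₆ }  = { ω₂, ω₄, ω₆ } ∪ { ω₂, ω₅ }
  { ω₃, ω₄, ω₅, ω₆ }  = { ω₁, ω₂ }ᶜ
  — 31 sets.
Round 5 (1 new):
  { ω₄, ω₅, ω₆ }  = { ω₁, ω₂, ω₃ }ᶜ
  — 32 sets.
Round 6: closed — nothing new.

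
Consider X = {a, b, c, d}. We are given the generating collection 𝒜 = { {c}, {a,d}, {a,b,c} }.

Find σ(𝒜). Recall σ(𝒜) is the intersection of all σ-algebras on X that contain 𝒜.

Begin from { ∅, {c}, {a,d}, {a,b,c}, X } (that is, 𝒜 plus ∅ and X).
Iteration 1. New:
  {d}  = ᶜ of {a,b,c}
  {b,c}  = ᶜ of {a,d}
  {a,b,d}  = ᶜ of {c}
  {a,c,d}  = {c} ∪ {a,d}
  [9 total]
Iteration 2 (3 new):
  {b}  = ᶜ of {a,c,d}
  {c,d}  = {c} ∪ {d}
  {b,c,d}  = {b,c} ∪ {d}
  [12 total]
Iteration 3 (3 new):
  {a}  = ᶜ of {b,c,d}
  {a,b}  = ᶜ of {c,d}
  {b,d}  = {d} ∪ {b}
  [15 total]
Iteration 4 adds 1:
  {a,c}  = ᶜ of {b,d}
  [16 total]
Iteration 5: closed — nothing new.

Therefore σ(𝒜) = { ∅, {a}, {b}, {c}, {d}, {a,b}, {a,c}, {a,d}, {b,c}, {b,d}, {c,d}, {a,b,c}, {a,b,d}, {a,c,d}, {b,c,d}, X } (|σ(𝒜)| = 16).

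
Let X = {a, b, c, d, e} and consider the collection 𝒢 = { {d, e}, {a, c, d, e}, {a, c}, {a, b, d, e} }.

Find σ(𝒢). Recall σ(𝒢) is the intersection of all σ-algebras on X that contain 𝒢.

σ(𝒢) (16 sets): { {}, {a}, {b}, {c}, {a, b}, {a, c}, {b, c}, {d, e}, {a, b, c}, {a, d, e}, {b, d, e}, {c, d, e}, {a, b, d, e}, {a, c, d, e}, {b, c, d, e}, X }

Working:
Begin from { {}, {a, c}, {d, e}, {a, b, d, e}, {a, c, d, e}, X } (that is, 𝒢 plus ∅ and X).
Pass 1. New:
  {b}  = X∖{a, c, d, e}
  {c}  = X∖{a, b, d, e}
  {a, b, c}  = X∖{d, e}
  {b, d, e}  = X∖{a, c}
Pass 2: 3 new —
  {b, c}  = {b} ∪ {c}
  {c, d, e}  = {d, e} ∪ {c}
  {b, c, d, e}  = {c} ∪ {b, d, e}
Pass 3. New:
  {a}  = X∖{b, c, d, e}
  {a, b}  = X∖{c, d, e}
  {a, d, e}  = X∖{b, c}
Pass 4: closed — nothing new.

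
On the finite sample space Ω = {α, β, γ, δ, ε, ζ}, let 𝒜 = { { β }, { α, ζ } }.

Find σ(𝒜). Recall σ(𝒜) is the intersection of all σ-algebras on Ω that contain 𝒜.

σ(𝒜) (8 sets): { ∅, { β }, { α, ζ }, { α, β, ζ }, { γ, δ, ε }, { β, γ, δ, ε }, { α, γ, δ, ε, ζ }, Ω }

Derivation:
Initial family (4 sets): { ∅, { β }, { α, ζ }, Ω }.
Pass 1: 3 new —
  { α, β, ζ }  = { β } ∪ { α, ζ }
  { β, γ, δ, ε }  = Ω∖{ α, ζ }
  { α, γ, δ, ε, ζ }  = Ω∖{ β }
Pass 2. New:
  { γ, δ, ε }  = Ω∖{ α, β, ζ }
After Pass 3 the family is unchanged; done.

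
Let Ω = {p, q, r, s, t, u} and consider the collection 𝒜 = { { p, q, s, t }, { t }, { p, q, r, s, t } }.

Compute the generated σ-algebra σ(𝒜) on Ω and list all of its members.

Start: 𝒜 ∪ {∅, Ω} = { {}, { t }, { p, q, s, t }, { p, q, r, s, t }, Ω }.
Round 1: +3 →
  { u }  = Ω∖{ p, q, r, s, t }
  { r, u }  = Ω∖{ p, q, s, t }
  { p, q, r, s, u }  = Ω∖{ t }
  [8 total]
Round 2 (3 new):
  { t, u }  = { t } ∪ { u }
  { r, t, u }  = { r, u } ∪ { t }
  { p, q, s, t, u }  = { p, q, s, t } ∪ { u }
  [11 total]
Round 3 adds 3:
  { r }  = Ω∖{ p, q, s, t, u }
  { p, q, s }  = Ω∖{ r, t, u }
  { p, q, r, s }  = Ω∖{ t, u }
  [14 total]
Round 4: +2 →
  { r, t }  = { r } ∪ { t }
  { p, q, s, u }  = { p, q, s } ∪ { u }
  [16 total]
Round 5: stable.

Hence σ(𝒜) has 16 members: { {}, { r }, { t }, { u }, { r, t }, { r, u }, { t, u }, { p, q, s }, { r, t, u }, { p, q, r, s }, { p, q, s, t }, { p, q, s, u }, { p, q, r, s, t }, { p, q, r, s, u }, { p, q, s, t, u }, Ω }.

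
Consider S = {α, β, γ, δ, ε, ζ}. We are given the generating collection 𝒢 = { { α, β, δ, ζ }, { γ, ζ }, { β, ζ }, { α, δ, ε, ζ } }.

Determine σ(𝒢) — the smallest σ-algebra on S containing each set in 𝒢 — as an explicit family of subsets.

Answer: σ(𝒢) = { {}, { β }, { γ }, { ε }, { ζ }, { α, δ }, { β, γ }, { β, ε }, { β, ζ }, { γ, ε }, { γ, ζ }, { ε, ζ }, { α, β, δ }, { α, γ, δ }, { α, δ, ε }, { α, δ, ζ }, { β, γ, ε }, { β, γ, ζ }, { β, ε, ζ }, { γ, ε, ζ }, { α, β, γ, δ }, { α, β, δ, ε }, { α, β, δ, ζ }, { α, γ, δ, ε }, { α, γ, δ, ζ }, { α, δ, ε, ζ }, { β, γ, ε, ζ }, { α, β, γ, δ, ε }, { α, β, γ, δ, ζ }, { α, β, δ, ε, ζ }, { α, γ, δ, ε, ζ }, S }

Check:
Take S₀ = 𝒢 ∪ {∅, S} = { {}, { β, ζ }, { γ, ζ }, { α, β, δ, ζ }, { α, δ, ε, ζ }, S }.
Pass 1 (8 new):
  { β, γ }  = S∖{ α, δ, ε, ζ }
  { γ, ε }  = S∖{ α, β, δ, ζ }
  { β, γ, ζ }  = { γ, ζ } ∪ { β, ζ }
  { α, β, δ, ε }  = S∖{ γ, ζ }
  { α, γ, δ, ε }  = S∖{ β, ζ }
  { α, β, γ, δ, ζ }  = { α, β, δ, ζ } ∪ { γ, ζ }
  { α, β, δ, ε, ζ }  = { α, β, δ, ζ } ∪ { α, δ, ε, ζ }
  { α, γ, δ, ε, ζ }  = { γ, ζ } ∪ { α, δ, ε, ζ }
  (now 14)
Pass 2 adds 8:
  { β }  = S∖{ α, γ, δ, ε, ζ }
  { γ }  = S∖{ α, β, δ, ε, ζ }
  { ε }  = S∖{ α, β, γ, δ, ζ }
  { α, δ, ε }  = S∖{ β, γ, ζ }
  { β, γ, ε }  = { β, γ } ∪ { γ, ε }
  { γ, ε, ζ }  = { γ, ζ } ∪ { γ, ε }
  { β, γ, ε, ζ }  = { β, γ, ζ } ∪ { γ, ε }
  { α, β, γ, δ, ε }  = { α, β, δ, ε } ∪ { β, γ }
  (now 22)
Pass 3: 6 new —
  { ζ }  = S∖{ α, β, γ, δ, ε }
  { α, δ }  = S∖{ β, γ, ε, ζ }
  { β, ε }  = { β } ∪ { ε }
  { α, β, δ }  = S∖{ γ, ε, ζ }
  { α, δ, ζ }  = S∖{ β, γ, ε }
  { β, ε, ζ }  = { β, ζ } ∪ { ε }
  (now 28)
Pass 4: +4 →
  { ε, ζ }  = { ζ } ∪ { ε }
  { α, γ, δ }  = S∖{ β, ε, ζ }
  { α, β, γ, δ }  = { α, β, δ } ∪ { γ }
  { α, γ, δ, ζ }  = S∖{ β, ε }
  (now 32)
Pass 5: closed — nothing new.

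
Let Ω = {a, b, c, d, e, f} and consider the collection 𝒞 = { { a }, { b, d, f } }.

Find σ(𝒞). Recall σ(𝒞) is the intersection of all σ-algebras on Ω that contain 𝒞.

Answer: σ(𝒞) = { ∅, { a }, { c, e }, { a, c, e }, { b, d, f }, { a, b, d, f }, { b, c, d, e, f }, Ω }

Check:
Initial family (4 sets): { ∅, { a }, { b, d, f }, Ω }.
Pass 1 adds 3:
  { a, c, e }  = Ω∖{ b, d, f }
  { a, b, d, f }  = { b, d, f } ∪ { a }
  { b, c, d, e, f }  = Ω∖{ a }
  [7 total]
Pass 2: +1 →
  { c, e }  = Ω∖{ a, b, d, f }
  [8 total]
Pass 3: no new sets; the family is a σ-algebra.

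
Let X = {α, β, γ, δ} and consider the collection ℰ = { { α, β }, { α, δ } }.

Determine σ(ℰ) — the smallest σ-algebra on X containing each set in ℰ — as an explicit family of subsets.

Start: ℰ ∪ {∅, X} = { {}, { α, β }, { α, δ }, X }.
Round 1. New:
  { β, γ }  = X∖{ α, δ }
  { γ, δ }  = X∖{ α, β }
  { α, β, δ }  = { α, β } ∪ { α, δ }
Round 2. New:
  { γ }  = X∖{ α, β, δ }
  { α, β, γ }  = { β, γ } ∪ { α, β }
  { α, γ, δ }  = { γ, δ } ∪ { α, δ }
  { β, γ, δ }  = { γ, δ } ∪ { β, γ }
Round 3 adds 3:
  { α }  = X∖{ β, γ, δ }
  { β }  = X∖{ α, γ, δ }
  { δ }  = X∖{ α, β, γ }
Round 4 adds 2:
  { α, γ }  = { γ } ∪ { α }
  { β, δ }  = { δ } ∪ { β }
Round 5: closed — nothing new.

|σ(ℰ)| = 16.  σ(ℰ) = { {}, { α }, { β }, { γ }, { δ }, { α, β }, { α, γ }, { α, δ }, { β, γ }, { β, δ }, { γ, δ }, { α, β, γ }, { α, β, δ }, { α, γ, δ }, { β, γ, δ }, X }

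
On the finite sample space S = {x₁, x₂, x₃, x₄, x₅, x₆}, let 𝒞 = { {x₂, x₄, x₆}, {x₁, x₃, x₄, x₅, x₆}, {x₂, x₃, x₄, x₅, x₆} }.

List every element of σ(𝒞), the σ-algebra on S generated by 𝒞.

Initial family (5 sets): { {}, {x₂, x₄, x₆}, {x₁, x₃, x₄, x₅, x₆}, {x₂, x₃, x₄, x₅, x₆}, S }.
Step 1 (3 new):
  {x₁}  = complement {x₂, x₃, x₄, x₅, x₆}
  {x₂}  = complement {x₁, x₃, x₄, x₅, x₆}
  {x₁, x₃, x₅}  = complement {x₂, x₄, x₆}
Step 2: +3 →
  {x₁, x₂}  = {x₂} ∪ {x₁}
  {x₁, x₂, x₃, x₅}  = {x₁, x₃, x₅} ∪ {x₂}
  {x₁, x₂, x₄, x₆}  = {x₂, x₄, x₆} ∪ {x₁}
Step 3: +3 →
  {x₃, x₅}  = complement {x₁, x₂, x₄, x₆}
  {x₄, x₆}  = complement {x₁, x₂, x₃, x₅}
  {x₃, x₄, x₅, x₆}  = complement {x₁, x₂}
Step 4 (2 new):
  {x₁, x₄, x₆}  = {x₄, x₆} ∪ {x₁}
  {x₂, x₃, x₅}  = {x₂} ∪ {x₃, x₅}
Step 5: stable.

Therefore σ(𝒞) = { {}, {x₁}, {x₂}, {x₁, x₂}, {x₃, x₅}, {x₄, x₆}, {x₁, x₃, x₅}, {x₁, x₄, x₆}, {x₂, x₃, x₅}, {x₂, x₄, x₆}, {x₁, x₂, x₃, x₅}, {x₁, x₂, x₄, x₆}, {x₃, x₄, x₅, x₆}, {x₁, x₃, x₄, x₅, x₆}, {x₂, x₃, x₄, x₅, x₆}, S } (|σ(𝒞)| = 16).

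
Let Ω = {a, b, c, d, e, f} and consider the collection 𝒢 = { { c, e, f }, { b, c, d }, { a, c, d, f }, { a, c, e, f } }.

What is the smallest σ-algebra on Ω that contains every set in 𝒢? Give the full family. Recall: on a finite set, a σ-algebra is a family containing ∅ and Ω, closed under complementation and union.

Seed the family with 𝒢 together with ∅ and Ω: { ∅, { b, c, d }, { c, e, f }, { a, c, d, f }, { a, c, e, f }, Ω }.
Iteration 1: +7 →
  { b, d }  = Ω∖{ a, c, e, f }
  { b, e }  = Ω∖{ a, c, d, f }
  { a, b, d }  = Ω∖{ c, e, f }
  { a, e, f }  = Ω∖{ b, c, d }
  { a, b, c, d, f }  = { b, c, d } ∪ { a, c, d, f }
  { a, c, d, e, f }  = { a, c, e, f } ∪ { a, c, d, f }
  { b, c, d, e, f }  = { b, c, d } ∪ { c, e, f }
  [13 total]
Iteration 2 adds 11:
  { a }  = Ω∖{ b, c, d, e, f }
  { b }  = Ω∖{ a, c, d, e, f }
  { e }  = Ω∖{ a, b, c, d, f }
  { b, d, e }  = { b, e } ∪ { b, d }
  { a, b, c, d }  = { b, c, d } ∪ { a, b, d }
  { a, b, d, e }  = { b, e } ∪ { a, b, d }
  { a, b, e, f }  = { b, e } ∪ { a, e, f }
  { b, c, d, e }  = { b, e } ∪ { b, c, d }
  { b, c, e, f }  = { b, e } ∪ { c, e, f }
  { a, b, c, e, f }  = { a, c, e, f } ∪ { b, e }
  { a, b, d, e, f }  = { a, b, d } ∪ { a, e, f }
  [24 total]
Iteration 3. New:
  { c }  = Ω∖{ a, b, d, e, f }
  { d }  = Ω∖{ a, b, c, e, f }
  { a, b }  = { b } ∪ { a }
  { a, d }  = Ω∖{ b, c, e, f }
  { a, e }  = { e } ∪ { a }
  { a, f }  = Ω∖{ b, c, d, e }
  { c, d }  = Ω∖{ a, b, e, f }
  { c, f }  = Ω∖{ a, b, d, e }
  { e, f }  = Ω∖{ a, b, c, d }
  { a, b, e }  = { b, e } ∪ { a }
  { a, c, f }  = Ω∖{ b, d, e }
  { a, b, c, d, e }  = { b, e } ∪ { a, b, c, d }
  [36 total]
Iteration 4 (25 new):
  { f }  = Ω∖{ a, b, c, d, e }
  { a, c }  = { a } ∪ { c }
  { b, c }  = { b } ∪ { c }
  { c, e }  = { e } ∪ { c }
  { d, e }  = { e } ∪ { d }
  { a, b, c }  = { a, b } ∪ { c }
  { a, b, f }  = { a, b } ∪ { a, f }
  { a, c, d }  = { c, d } ∪ { a }
  { a, c, e }  = { c } ∪ { a, e }
  { a, d, e }  = { e } ∪ { a, d }
  { a, d, f }  = { a, f } ∪ { a, d }
  { b, c, e }  = { b, e } ∪ { c }
  { b, c, f }  = { b } ∪ { c, f }
  { b, e, f }  = { b, e } ∪ { e, f }
  { c, d, e }  = { c, d } ∪ { e }
  { c, d, f }  = Ω∖{ a, b, e }
  { d, e, f }  = { e, f } ∪ { d }
  { a, b, c, e }  = { c } ∪ { a, b, e }
  { a, b, c, f }  = { a, b } ∪ { a, c, f }
  { a, b, d, f }  = { a, f } ∪ { a, b, d }
  { a, c, d, e }  = { c, d } ∪ { a, e }
  { a, d, e, f }  = { e, f } ∪ { a, d }
  { b, c, d, f }  = Ω∖{ a, e }
  { b, d, e, f }  = { e, f } ∪ { b, d, e }
  { c, d, e, f }  = Ω∖{ a, b }
  [61 total]
Iteration 5: 3 new —
  { b, f }  = Ω∖{ a, c, d, e }
  { d, f }  = Ω∖{ a, b, c, e }
  { b, d, f }  = Ω∖{ a, c, e }
  [64 total]
After Iteration 6 the family is unchanged; done.

σ(𝒢) = { ∅, { a }, { b }, { c }, { d }, { e }, { f }, { a, b }, { a, c }, { a, d }, { a, e }, { a, f }, { b, c }, { b, d }, { b, e }, { b, f }, { c, d }, { c, e }, { c, f }, { d, e }, { d, f }, { e, f }, { a, b, c }, { a, b, d }, { a, b, e }, { a, b, f }, { a, c, d }, { a, c, e }, { a, c, f }, { a, d, e }, { a, d, f }, { a, e, f }, { b, c, d }, { b, c, e }, { b, c, f }, { b, d, e }, { b, d, f }, { b, e, f }, { c, d, e }, { c, d, f }, { c, e, f }, { d, e, f }, { a, b, c, d }, { a, b, c, e }, { a, b, c, f }, { a, b, d, e }, { a, b, d, f }, { a, b, e, f }, { a, c, d, e }, { a, c, d, f }, { a, c, e, f }, { a, d, e, f }, { b, c, d, e }, { b, c, d, f }, { b, c, e, f }, { b, d, e, f }, { c, d, e, f }, { a, b, c, d, e }, { a, b, c, d, f }, { a, b, c, e, f }, { a, b, d, e, f }, { a, c, d, e, f }, { b, c, d, e, f }, Ω }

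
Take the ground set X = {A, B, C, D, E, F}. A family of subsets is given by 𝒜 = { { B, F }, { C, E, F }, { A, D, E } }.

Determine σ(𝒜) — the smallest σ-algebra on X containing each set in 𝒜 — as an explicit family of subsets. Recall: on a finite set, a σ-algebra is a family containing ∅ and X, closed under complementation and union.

Start: 𝒜 ∪ {∅, X} = { {  }, { B, F }, { A, D, E }, { C, E, F }, X }.
Step 1: +6 →
  { A, B, D }  = complement { C, E, F }
  { B, C, F }  = complement { A, D, E }
  { A, C, D, E }  = complement { B, F }
  { B, C, E, F }  = { C, E, F } ∪ { B, F }
  { A, B, D, E, F }  = { A, D, E } ∪ { B, F }
  { A, C, D, E, F }  = { A, D, E } ∪ { C, E, F }
Step 2 adds 7:
  { B }  = complement { A, C, D, E, F }
  { C }  = complement { A, B, D, E, F }
  { A, D }  = complement { B, C, E, F }
  { A, B, D, E }  = { A, D, E } ∪ { A, B, D }
  { A, B, D, F }  = { B, F } ∪ { A, B, D }
  { A, B, C, D, E }  = { A, B, D } ∪ { A, C, D, E }
  { A, B, C, D, F }  = { B, C, F } ∪ { A, B, D }
Step 3: 7 new —
  { E }  = complement { A, B, C, D, F }
  { F }  = complement { A, B, C, D, E }
  { B, C }  = { C } ∪ { B }
  { C, E }  = complement { A, B, D, F }
  { C, F }  = complement { A, B, D, E }
  { A, C, D }  = { C } ∪ { A, D }
  { A, B, C, D }  = { C } ∪ { A, B, D }
Step 4 adds 7:
  { B, E }  = { B } ∪ { E }
  { E, F }  = complement { A, B, C, D }
  { A, D, F }  = { F } ∪ { A, D }
  { B, C, E }  = { B } ∪ { C, E }
  { B, E, F }  = complement { A, C, D }
  { A, C, D, F }  = { F } ∪ { A, C, D }
  { A, D, E, F }  = complement { B, C }
Step 5: closed — nothing new.

Therefore σ(𝒜) = { {  }, { B }, { C }, { E }, { F }, { A, D }, { B, C }, { B, E }, { B, F }, { C, E }, { C, F }, { E, F }, { A, B, D }, { A, C, D }, { A, D, E }, { A, D, F }, { B, C, E }, { B, C, F }, { B, E, F }, { C, E, F }, { A, B, C, D }, { A, B, D, E }, { A, B, D, F }, { A, C, D, E }, { A, C, D, F }, { A, D, E, F }, { B, C, E, F }, { A, B, C, D, E }, { A, B, C, D, F }, { A, B, D, E, F }, { A, C, D, E, F }, X } (|σ(𝒜)| = 32).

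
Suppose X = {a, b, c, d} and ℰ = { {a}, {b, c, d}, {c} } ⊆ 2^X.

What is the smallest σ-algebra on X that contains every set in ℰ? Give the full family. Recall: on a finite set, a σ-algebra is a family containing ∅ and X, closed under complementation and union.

Answer: σ(ℰ) = { {}, {a}, {c}, {a, c}, {b, d}, {a, b, d}, {b, c, d}, X }

Check:
Seed the family with ℰ together with ∅ and X: { {}, {a}, {c}, {b, c, d}, X }.
Step 1 adds 2:
  {a, c}  = {c} ∪ {a}
  {a, b, d}  = X∖{c}
  [7 total]
Step 2 adds 1:
  {b, d}  = X∖{a, c}
  [8 total]
Step 3: closed — nothing new.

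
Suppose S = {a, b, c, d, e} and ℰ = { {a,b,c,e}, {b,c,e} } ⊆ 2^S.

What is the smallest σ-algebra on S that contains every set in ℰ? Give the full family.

|σ(ℰ)| = 8.  σ(ℰ) = { {}, {a}, {d}, {a,d}, {b,c,e}, {a,b,c,e}, {b,c,d,e}, S }

Check:
Take S₀ = ℰ ∪ {∅, S} = { {}, {b,c,e}, {a,b,c,e}, S }.
Pass 1: +2 →
  {d}  = S∖{a,b,c,e}
  {a,d}  = S∖{b,c,e}
  (now 6)
Pass 2 adds 1:
  {b,c,d,e}  = {b,c,e} ∪ {d}
  (now 7)
Pass 3: +1 →
  {a}  = S∖{b,c,d,e}
  (now 8)
Pass 4: stable.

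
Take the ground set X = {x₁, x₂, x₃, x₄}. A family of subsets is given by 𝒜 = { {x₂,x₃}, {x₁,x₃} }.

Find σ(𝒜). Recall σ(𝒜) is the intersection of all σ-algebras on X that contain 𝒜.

Start: 𝒜 ∪ {∅, X} = { {}, {x₁,x₃}, {x₂,x₃}, X }.
Step 1 (3 new):
  {x₁,x₄}  = complement {x₂,x₃}
  {x₂,x₄}  = complement {x₁,x₃}
  {x₁,x₂,x₃}  = {x₁,x₃} ∪ {x₂,x₃}
  [7 total]
Step 2: 4 new —
  {x₄}  = complement {x₁,x₂,x₃}
  {x₁,x₂,x₄}  = {x₁,x₄} ∪ {x₂,x₄}
  {x₁,x₃,x₄}  = {x₁,x₄} ∪ {x₁,x₃}
  {x₂,x₃,x₄}  = {x₂,x₃} ∪ {x₂,x₄}
  [11 total]
Step 3: +3 →
  {x₁}  = complement {x₂,x₃,x₄}
  {x₂}  = complement {x₁,x₃,x₄}
  {x₃}  = complement {x₁,x₂,x₄}
  [14 total]
Step 4: 2 new —
  {x₁,x₂}  = {x₂} ∪ {x₁}
  {x₃,x₄}  = {x₃} ∪ {x₄}
  [16 total]
Step 5: closed — nothing new.

Hence σ(𝒜) has 16 members: { {}, {x₁}, {x₂}, {x₃}, {x₄}, {x₁,x₂}, {x₁,x₃}, {x₁,x₄}, {x₂,x₃}, {x₂,x₄}, {x₃,x₄}, {x₁,x₂,x₃}, {x₁,x₂,x₄}, {x₁,x₃,x₄}, {x₂,x₃,x₄}, X }.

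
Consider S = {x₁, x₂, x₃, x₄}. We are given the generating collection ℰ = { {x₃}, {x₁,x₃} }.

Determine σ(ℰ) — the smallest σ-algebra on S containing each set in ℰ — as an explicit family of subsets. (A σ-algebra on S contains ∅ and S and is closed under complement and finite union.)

Start: ℰ ∪ {∅, S} = { {}, {x₃}, {x₁,x₃}, S }.
Iteration 1. New:
  {x₂,x₄}  = complement {x₁,x₃}
  {x₁,x₂,x₄}  = complement {x₃}
Iteration 2 (1 new):
  {x₂,x₃,x₄}  = {x₃} ∪ {x₂,x₄}
Iteration 3. New:
  {x₁}  = complement {x₂,x₃,x₄}
After Iteration 4 the family is unchanged; done.

|σ(ℰ)| = 8.  σ(ℰ) = { {}, {x₁}, {x₃}, {x₁,x₃}, {x₂,x₄}, {x₁,x₂,x₄}, {x₂,x₃,x₄}, S }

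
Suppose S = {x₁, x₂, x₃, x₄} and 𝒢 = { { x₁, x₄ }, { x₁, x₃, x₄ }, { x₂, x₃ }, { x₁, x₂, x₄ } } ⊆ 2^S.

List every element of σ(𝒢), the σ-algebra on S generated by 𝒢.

Start: 𝒢 ∪ {∅, S} = { ∅, { x₁, x₄ }, { x₂, x₃ }, { x₁, x₂, x₄ }, { x₁, x₃, x₄ }, S }.
Step 1 (2 new):
  { x₂ }  = S∖{ x₁, x₃, x₄ }
  { x₃ }  = S∖{ x₁, x₂, x₄ }
  |family| = 8
After Step 2 the family is unchanged; done.

Hence σ(𝒢) has 8 members: { ∅, { x₂ }, { x₃ }, { x₁, x₄ }, { x₂, x₃ }, { x₁, x₂, x₄ }, { x₁, x₃, x₄ }, S }.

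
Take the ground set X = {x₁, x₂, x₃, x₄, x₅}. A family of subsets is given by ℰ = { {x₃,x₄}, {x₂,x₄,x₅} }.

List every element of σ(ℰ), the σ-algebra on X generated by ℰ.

Take S₀ = ℰ ∪ {∅, X} = { {}, {x₃,x₄}, {x₂,x₄,x₅}, X }.
Step 1 (3 new):
  {x₁,x₃}  = complement {x₂,x₄,x₅}
  {x₁,x₂,x₅}  = complement {x₃,x₄}
  {x₂,x₃,x₄,x₅}  = {x₂,x₄,x₅} ∪ {x₃,x₄}
  (now 7)
Step 2: +4 →
  {x₁}  = complement {x₂,x₃,x₄,x₅}
  {x₁,x₃,x₄}  = {x₃,x₄} ∪ {x₁,x₃}
  {x₁,x₂,x₃,x₅}  = {x₁,x₂,x₅} ∪ {x₁,x₃}
  {x₁,x₂,x₄,x₅}  = {x₁,x₂,x₅} ∪ {x₂,x₄,x₅}
  (now 11)
Step 3 (3 new):
  {x₃}  = complement {x₁,x₂,x₄,x₅}
  {x₄}  = complement {x₁,x₂,x₃,x₅}
  {x₂,x₅}  = complement {x₁,x₃,x₄}
  (now 14)
Step 4: 2 new —
  {x₁,x₄}  = {x₄} ∪ {x₁}
  {x₂,x₃,x₅}  = {x₃} ∪ {x₂,x₅}
  (now 16)
Step 5: closed — nothing new.

Hence σ(ℰ) has 16 members: { {}, {x₁}, {x₃}, {x₄}, {x₁,x₃}, {x₁,x₄}, {x₂,x₅}, {x₃,x₄}, {x₁,x₂,x₅}, {x₁,x₃,x₄}, {x₂,x₃,x₅}, {x₂,x₄,x₅}, {x₁,x₂,x₃,x₅}, {x₁,x₂,x₄,x₅}, {x₂,x₃,x₄,x₅}, X }.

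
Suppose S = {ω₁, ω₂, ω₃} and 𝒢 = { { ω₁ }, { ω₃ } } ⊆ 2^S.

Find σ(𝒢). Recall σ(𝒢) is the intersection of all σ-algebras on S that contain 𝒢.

|σ(𝒢)| = 8.  σ(𝒢) = { {}, { ω₁ }, { ω₂ }, { ω₃ }, { ω₁, ω₂ }, { ω₁, ω₃ }, { ω₂, ω₃ }, S }

Check:
Seed the family with 𝒢 together with ∅ and S: { {}, { ω₁ }, { ω₃ }, S }.
Pass 1: +3 →
  { ω₁, ω₂ }  = ᶜ of { ω₃ }
  { ω₁, ω₃ }  = { ω₃ } ∪ { ω₁ }
  { ω₂, ω₃ }  = ᶜ of { ω₁ }
  — 7 sets.
Pass 2 (1 new):
  { ω₂ }  = ᶜ of { ω₁, ω₃ }
  — 8 sets.
Pass 3: no new sets; the family is a σ-algebra.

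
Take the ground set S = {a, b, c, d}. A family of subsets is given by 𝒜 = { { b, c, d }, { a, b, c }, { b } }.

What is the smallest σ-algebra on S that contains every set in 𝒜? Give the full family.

σ(𝒜) (16 sets): { {  }, { a }, { b }, { c }, { d }, { a, b }, { a, c }, { a, d }, { b, c }, { b, d }, { c, d }, { a, b, c }, { a, b, d }, { a, c, d }, { b, c, d }, S }

Working:
Seed the family with 𝒜 together with ∅ and S: { {  }, { b }, { a, b, c }, { b, c, d }, S }.
Step 1. New:
  { a }  = S∖{ b, c, d }
  { d }  = S∖{ a, b, c }
  { a, c, d }  = S∖{ b }
  (now 8)
Step 2 adds 3:
  { a, b }  = { b } ∪ { a }
  { a, d }  = { d } ∪ { a }
  { b, d }  = { d } ∪ { b }
  (now 11)
Step 3: +4 →
  { a, c }  = S∖{ b, d }
  { b, c }  = S∖{ a, d }
  { c, d }  = S∖{ a, b }
  { a, b, d }  = { a, d } ∪ { a, b }
  (now 15)
Step 4: +1 →
  { c }  = S∖{ a, b, d }
  (now 16)
Step 5: already closed under ᶜ and ∪.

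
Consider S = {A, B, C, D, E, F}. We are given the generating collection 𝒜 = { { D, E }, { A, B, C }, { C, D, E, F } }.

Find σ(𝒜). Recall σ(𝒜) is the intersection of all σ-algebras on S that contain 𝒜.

Seed the family with 𝒜 together with ∅ and S: { {  }, { D, E }, { A, B, C }, { C, D, E, F }, S }.
Iteration 1: +4 →
  { A, B }  = ᶜ of { C, D, E, F }
  { D, E, F }  = ᶜ of { A, B, C }
  { A, B, C, F }  = ᶜ of { D, E }
  { A, B, C, D, E }  = { D, E } ∪ { A, B, C }
  (now 9)
Iteration 2. New:
  { F }  = ᶜ of { A, B, C, D, E }
  { A, B, D, E }  = { A, B } ∪ { D, E }
  { A, B, D, E, F }  = { A, B } ∪ { D, E, F }
  (now 12)
Iteration 3. New:
  { C }  = ᶜ of { A, B, D, E, F }
  { C, F }  = ᶜ of { A, B, D, E }
  { A, B, F }  = { A, B } ∪ { F }
  (now 15)
Iteration 4 adds 1:
  { C, D, E }  = ᶜ of { A, B, F }
  (now 16)
Iteration 5: already closed under ᶜ and ∪.

Hence σ(𝒜) has 16 members: { {  }, { C }, { F }, { A, B }, { C, F }, { D, E }, { A, B, C }, { A, B, F }, { C, D, E }, { D, E, F }, { A, B, C, F }, { A, B, D, E }, { C, D, E, F }, { A, B, C, D, E }, { A, B, D, E, F }, S }.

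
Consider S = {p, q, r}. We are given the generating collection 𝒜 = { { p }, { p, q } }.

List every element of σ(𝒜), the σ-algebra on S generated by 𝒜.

σ(𝒜) (8 sets): { {}, { p }, { q }, { r }, { p, q }, { p, r }, { q, r }, S }

Derivation:
Begin from { {}, { p }, { p, q }, S } (that is, 𝒜 plus ∅ and S).
Iteration 1: 2 new —
  { r }  = ᶜ of { p, q }
  { q, r }  = ᶜ of { p }
  — 6 sets.
Iteration 2: 1 new —
  { p, r }  = { r } ∪ { p }
  — 7 sets.
Iteration 3: +1 →
  { q }  = ᶜ of { p, r }
  — 8 sets.
Iteration 4: already closed under ᶜ and ∪.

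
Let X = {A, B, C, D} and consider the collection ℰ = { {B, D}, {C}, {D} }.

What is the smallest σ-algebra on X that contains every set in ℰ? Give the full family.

Seed the family with ℰ together with ∅ and X: { {}, {C}, {D}, {B, D}, X }.
Iteration 1 (5 new):
  {A, C}  = complement {B, D}
  {C, D}  = {C} ∪ {D}
  {A, B, C}  = complement {D}
  {A, B, D}  = complement {C}
  {B, C, D}  = {C} ∪ {B, D}
  [10 total]
Iteration 2 adds 3:
  {A}  = complement {B, C, D}
  {A, B}  = complement {C, D}
  {A, C, D}  = {C, D} ∪ {A, C}
  [13 total]
Iteration 3 (2 new):
  {B}  = complement {A, C, D}
  {A, D}  = {D} ∪ {A}
  [15 total]
Iteration 4: +1 →
  {B, C}  = complement {A, D}
  [16 total]
Iteration 5 adds nothing — fixpoint reached.

Hence σ(ℰ) has 16 members: { {}, {A}, {B}, {C}, {D}, {A, B}, {A, C}, {A, D}, {B, C}, {B, D}, {C, D}, {A, B, C}, {A, B, D}, {A, C, D}, {B, C, D}, X }.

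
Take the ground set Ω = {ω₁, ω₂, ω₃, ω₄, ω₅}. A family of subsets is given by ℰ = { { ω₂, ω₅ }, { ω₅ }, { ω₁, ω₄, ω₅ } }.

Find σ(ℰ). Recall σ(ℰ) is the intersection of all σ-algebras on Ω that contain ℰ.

Answer: σ(ℰ) = { {  }, { ω₂ }, { ω₃ }, { ω₅ }, { ω₁, ω₄ }, { ω₂, ω₃ }, { ω₂, ω₅ }, { ω₃, ω₅ }, { ω₁, ω₂, ω₄ }, { ω₁, ω₃, ω₄ }, { ω₁, ω₄, ω₅ }, { ω₂, ω₃, ω₅ }, { ω₁, ω₂, ω₃, ω₄ }, { ω₁, ω₂, ω₄, ω₅ }, { ω₁, ω₃, ω₄, ω₅ }, Ω }

Check:
Take S₀ = ℰ ∪ {∅, Ω} = { {  }, { ω₅ }, { ω₂, ω₅ }, { ω₁, ω₄, ω₅ }, Ω }.
Pass 1 (4 new):
  { ω₂, ω₃ }  = ᶜ of { ω₁, ω₄, ω₅ }
  { ω₁, ω₃, ω₄ }  = ᶜ of { ω₂, ω₅ }
  { ω₁, ω₂, ω₃, ω₄ }  = ᶜ of { ω₅ }
  { ω₁, ω₂, ω₄, ω₅ }  = { ω₁, ω₄, ω₅ } ∪ { ω₂, ω₅ }
  [9 total]
Pass 2 (3 new):
  { ω₃ }  = ᶜ of { ω₁, ω₂, ω₄, ω₅ }
  { ω₂, ω₃, ω₅ }  = { ω₂, ω₅ } ∪ { ω₂, ω₃ }
  { ω₁, ω₃, ω₄, ω₅ }  = { ω₁, ω₄, ω₅ } ∪ { ω₁, ω₃, ω₄ }
  [12 total]
Pass 3: +3 →
  { ω₂ }  = ᶜ of { ω₁, ω₃, ω₄, ω₅ }
  { ω₁, ω₄ }  = ᶜ of { ω₂, ω₃, ω₅ }
  { ω₃, ω₅ }  = { ω₃ } ∪ { ω₅ }
  [15 total]
Pass 4 adds 1:
  { ω₁, ω₂, ω₄ }  = ᶜ of { ω₃, ω₅ }
  [16 total]
Pass 5 adds nothing — fixpoint reached.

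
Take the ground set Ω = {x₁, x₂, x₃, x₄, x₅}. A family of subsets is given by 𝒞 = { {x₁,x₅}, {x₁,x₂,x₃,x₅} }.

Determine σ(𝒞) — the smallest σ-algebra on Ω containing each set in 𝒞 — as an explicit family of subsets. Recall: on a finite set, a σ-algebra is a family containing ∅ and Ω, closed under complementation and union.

|σ(𝒞)| = 8.  σ(𝒞) = { ∅, {x₄}, {x₁,x₅}, {x₂,x₃}, {x₁,x₄,x₅}, {x₂,x₃,x₄}, {x₁,x₂,x₃,x₅}, Ω }

Derivation:
Take S₀ = 𝒞 ∪ {∅, Ω} = { ∅, {x₁,x₅}, {x₁,x₂,x₃,x₅}, Ω }.
Step 1. New:
  {x₄}  = ᶜ of {x₁,x₂,x₃,x₅}
  {x₂,x₃,x₄}  = ᶜ of {x₁,x₅}
  [6 total]
Step 2. New:
  {x₁,x₄,x₅}  = {x₁,x₅} ∪ {x₄}
  [7 total]
Step 3 adds 1:
  {x₂,x₃}  = ᶜ of {x₁,x₄,x₅}
  [8 total]
Step 4: closed — nothing new.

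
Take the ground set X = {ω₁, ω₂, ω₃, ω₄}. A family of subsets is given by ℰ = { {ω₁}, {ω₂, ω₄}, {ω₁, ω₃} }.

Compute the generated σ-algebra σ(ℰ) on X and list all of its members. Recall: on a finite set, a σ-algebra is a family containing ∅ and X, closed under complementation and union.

|σ(ℰ)| = 8.  σ(ℰ) = { {}, {ω₁}, {ω₃}, {ω₁, ω₃}, {ω₂, ω₄}, {ω₁, ω₂, ω₄}, {ω₂, ω₃, ω₄}, X }

Check:
Seed the family with ℰ together with ∅ and X: { {}, {ω₁}, {ω₁, ω₃}, {ω₂, ω₄}, X }.
Round 1. New:
  {ω₁, ω₂, ω₄}  = {ω₂, ω₄} ∪ {ω₁}
  {ω₂, ω₃, ω₄}  = complement {ω₁}
  (now 7)
Round 2. New:
  {ω₃}  = complement {ω₁, ω₂, ω₄}
  (now 8)
Round 3: no new sets; the family is a σ-algebra.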